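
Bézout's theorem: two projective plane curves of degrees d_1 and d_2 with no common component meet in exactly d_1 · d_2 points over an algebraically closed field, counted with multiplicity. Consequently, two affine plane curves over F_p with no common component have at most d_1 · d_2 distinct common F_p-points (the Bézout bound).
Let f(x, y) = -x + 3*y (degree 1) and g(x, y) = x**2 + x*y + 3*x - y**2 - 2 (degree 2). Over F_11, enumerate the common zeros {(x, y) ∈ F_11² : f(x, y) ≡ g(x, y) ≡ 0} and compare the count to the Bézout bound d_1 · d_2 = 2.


Common zeros: {(8, 10)}; count = 1; Bézout bound = 2.

deg(f) = 1, deg(g) = 2, so Bézout bound = 2.
Scan x ∈ F_11. For each x, list the y ∈ F_11 with f(x, y) ≡ 0 and those with g(x, y) ≡ 0 (mod 11); the common zeros in that column are the intersection.
  x = 0: f ≡ 0 at y ∈ {0}; g ≡ 0 at y ∈ {3, 8}; common: ∅.
  x = 1: f ≡ 0 at y ∈ {4}; g ≡ 0 at y ∈ {2, 10}; common: ∅.
  x = 2: f ≡ 0 at y ∈ {8}; g ≡ 0 at y ∈ {4, 9}; common: ∅.
  x = 3: f ≡ 0 at y ∈ {1}; g ≡ 0 at y ∈ ∅; common: ∅.
  x = 4: f ≡ 0 at y ∈ {5}; g ≡ 0 at y ∈ ∅; common: ∅.
  x = 5: f ≡ 0 at y ∈ {9}; g ≡ 0 at y ∈ {2, 3}; common: ∅.
  x = 6: f ≡ 0 at y ∈ {2}; g ≡ 0 at y ∈ ∅; common: ∅.
  x = 7: f ≡ 0 at y ∈ {6}; g ≡ 0 at y ∈ ∅; common: ∅.
  x = 8: f ≡ 0 at y ∈ {10}; g ≡ 0 at y ∈ {9, 10}; common: {10}.
  x = 9: f ≡ 0 at y ∈ {3}; g ≡ 0 at y ∈ ∅; common: ∅.
  x = 10: f ≡ 0 at y ∈ {7}; g ≡ 0 at y ∈ ∅; common: ∅.
Collecting: common zeros = {(8, 10)}, so the count is 1.
Comparison with the Bézout bound: 1 ≤ 2 = deg(f)·deg(g), as expected for curves with no common component (the affine F_11-count falls short of the bound because intersections may lie at infinity, over extension fields, or carry multiplicity).


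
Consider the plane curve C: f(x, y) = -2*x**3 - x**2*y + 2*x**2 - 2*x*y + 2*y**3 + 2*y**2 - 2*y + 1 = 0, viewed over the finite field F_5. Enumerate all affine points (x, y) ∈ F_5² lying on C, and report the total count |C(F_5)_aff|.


Affine F_5-points: {(1, 1), (1, 2), (2, 3), (3, 0), (3, 2), (4, 0)}; count = 6.

For each of the 25 pairs (x, y) ∈ F_5², evaluate f(x, y) mod 5. Record the zeros.
  x = 0: [0↦1, 1↦3, 2↦1, 3↦2, 4↦3]  zeros at y ∈ ∅
  x = 1: [0↦1, 1↦0, 2↦0, 3↦3, 4↦1]  zeros at y ∈ {1, 2}
  x = 2: [0↦3, 1↦2, 2↦2, 3↦0, 4↦3]  zeros at y ∈ {3}
  x = 3: [0↦0, 1↦2, 2↦0, 3↦1, 4↦2]  zeros at y ∈ {0, 2}
  x = 4: [0↦0, 1↦3, 2↦2, 3↦4, 4↦1]  zeros at y ∈ {0}
Collecting zeros: affine points = {(1, 1), (1, 2), (2, 3), (3, 0), (3, 2), (4, 0)}.
Total count |C(F_5)_aff| = 6.


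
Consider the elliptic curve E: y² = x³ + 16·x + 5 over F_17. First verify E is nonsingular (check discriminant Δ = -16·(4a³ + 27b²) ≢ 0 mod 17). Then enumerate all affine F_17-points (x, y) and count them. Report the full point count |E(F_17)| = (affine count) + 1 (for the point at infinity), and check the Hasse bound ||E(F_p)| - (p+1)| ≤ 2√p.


Affine points = {(7, 1), (7, 16), (8, 4), (8, 13), (10, 3), (10, 14), (11, 4), (11, 13), (12, 2), (12, 15), (13, 8), (13, 9), (14, 7), (14, 10), (15, 4), (15, 13)}; affine count = 16; |E(F_17)| = 17.

Discriminant check: Δ ∝ 4a³ + 27b² = 4·16³ + 27·5² = 4·4096 + 27·25 ≡ 8 (mod 17). Nonzero ⇒ E is nonsingular.
For each x ∈ F_17, compute rhs = x³ + 16·x + 5 mod 17, then count y ∈ F_17 with y² ≡ rhs.
  x = 0: rhs = 5, matching y values: none (0 points).
  x = 1: rhs = 5, matching y values: none (0 points).
  x = 2: rhs = 11, matching y values: none (0 points).
  x = 3: rhs = 12, matching y values: none (0 points).
  x = 4: rhs = 14, matching y values: none (0 points).
  x = 5: rhs = 6, matching y values: none (0 points).
  x = 6: rhs = 11, matching y values: none (0 points).
  x = 7: rhs = 1, matching y values: 1, 16 (2 points).
  x = 8: rhs = 16, matching y values: 4, 13 (2 points).
  x = 9: rhs = 11, matching y values: none (0 points).
  x = 10: rhs = 9, matching y values: 3, 14 (2 points).
  x = 11: rhs = 16, matching y values: 4, 13 (2 points).
  x = 12: rhs = 4, matching y values: 2, 15 (2 points).
  x = 13: rhs = 13, matching y values: 8, 9 (2 points).
  x = 14: rhs = 15, matching y values: 7, 10 (2 points).
  x = 15: rhs = 16, matching y values: 4, 13 (2 points).
  x = 16: rhs = 5, matching y values: none (0 points).
Total affine count: 16.
Full point count |E(F_17)| = 16 + 1 = 17.
Hasse bound: |17 − (17+1)| = |-1| = 1 ≤ 2√17 ≈ 8.2462 ✓.


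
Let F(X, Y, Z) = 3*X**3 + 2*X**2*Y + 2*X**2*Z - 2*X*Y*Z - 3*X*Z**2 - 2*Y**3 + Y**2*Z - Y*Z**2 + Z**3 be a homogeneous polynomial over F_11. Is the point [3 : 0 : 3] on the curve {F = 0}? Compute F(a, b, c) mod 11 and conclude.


F(3,0,3) ≡ 4 (mod 11); P is NOT on the curve.

Evaluate F(3, 0, 3) term-by-term (mod 11).
  3*X**3 ↦ 3·27·1·1 = 81
  2*X**2*Y ↦ 2·9·0·1 = 0
  2*X**2*Z ↦ 2·9·1·3 = 54
  -2*X*Y*Z ↦ -2·3·0·3 = 0
  -3*X*Z**2 ↦ -3·3·1·9 = -81
  -2*Y**3 ↦ -2·1·0·1 = 0
  Y**2*Z ↦ 1·1·0·3 = 0
  -Y*Z**2 ↦ -1·1·0·9 = 0
  Z**3 ↦ 1·1·1·27 = 27
Sum: F(3, 0, 3) = (81) + (0) + (54) + (0) + (-81) + (0) + (0) + (0) + (27) = 81.
Reducing mod 11: 81 ≡ 4 (mod 11).
Since F(a, b, c) ≡ 4 ≠ 0 (mod 11), P does NOT lie on the curve.


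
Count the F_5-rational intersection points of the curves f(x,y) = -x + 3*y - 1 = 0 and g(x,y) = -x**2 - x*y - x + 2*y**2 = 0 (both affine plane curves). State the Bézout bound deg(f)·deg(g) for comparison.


Common zeros: {(4, 0)}; count = 1; Bézout bound = 2.

deg(f) = 1, deg(g) = 2, so Bézout bound = 2.
Scan x ∈ F_5. For each x, list the y ∈ F_5 with f(x, y) ≡ 0 and those with g(x, y) ≡ 0 (mod 5); the common zeros in that column are the intersection.
  x = 0: f ≡ 0 at y ∈ {2}; g ≡ 0 at y ∈ {0}; common: ∅.
  x = 1: f ≡ 0 at y ∈ {4}; g ≡ 0 at y ∈ ∅; common: ∅.
  x = 2: f ≡ 0 at y ∈ {1}; g ≡ 0 at y ∈ ∅; common: ∅.
  x = 3: f ≡ 0 at y ∈ {3}; g ≡ 0 at y ∈ {2}; common: ∅.
  x = 4: f ≡ 0 at y ∈ {0}; g ≡ 0 at y ∈ {0, 2}; common: {0}.
Collecting: common zeros = {(4, 0)}, so the count is 1.
Comparison with the Bézout bound: 1 ≤ 2 = deg(f)·deg(g), as expected for curves with no common component (the affine F_5-count falls short of the bound because intersections may lie at infinity, over extension fields, or carry multiplicity).


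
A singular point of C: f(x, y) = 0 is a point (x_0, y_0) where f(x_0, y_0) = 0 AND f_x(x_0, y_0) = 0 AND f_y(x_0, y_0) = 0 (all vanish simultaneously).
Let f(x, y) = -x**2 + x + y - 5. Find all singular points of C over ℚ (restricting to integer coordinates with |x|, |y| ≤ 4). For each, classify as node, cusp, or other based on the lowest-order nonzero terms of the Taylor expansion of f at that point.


No singular points in the scanned grid; C is smooth there.

Compute partial derivatives:
  f_x = 1 - 2*x.
  f_y = 1.
f_y = 1 is a nonzero constant, so f_y never vanishes: no point (x, y) can satisfy f = f_x = f_y = 0. In particular no (x, y) ∈ {−4, ..., 4}² is singular; the curve is smooth.


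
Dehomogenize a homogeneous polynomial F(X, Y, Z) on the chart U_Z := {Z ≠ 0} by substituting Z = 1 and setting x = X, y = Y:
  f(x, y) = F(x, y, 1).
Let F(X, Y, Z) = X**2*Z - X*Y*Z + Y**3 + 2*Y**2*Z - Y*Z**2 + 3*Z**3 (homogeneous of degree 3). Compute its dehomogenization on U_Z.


f(x, y) = x**2 - x*y + y**3 + 2*y**2 - y + 3

On U_Z we set Z = 1. Each monomial c·X^i·Y^j·Z^k in F becomes c·x^i·y^j·1^k = c·x^i·y^j.
Substituting Z = 1: F(X, Y, 1) = x**2 - x*y + y**3 + 2*y**2 - y + 3.
Note: deg(f) ≤ deg(F) = 3; strict inequality happens when F is divisible by Z (lost terms).


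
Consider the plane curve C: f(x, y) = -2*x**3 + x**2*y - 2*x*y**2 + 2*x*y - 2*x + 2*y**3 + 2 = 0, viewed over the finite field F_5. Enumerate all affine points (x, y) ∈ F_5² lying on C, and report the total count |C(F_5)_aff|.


Affine F_5-points: {(0, 4), (4, 3)}; count = 2.

For each of the 25 pairs (x, y) ∈ F_5², evaluate f(x, y) mod 5. Record the zeros.
  x = 0: [0↦2, 1↦4, 2↦3, 3↦1, 4↦0]  zeros at y ∈ {4}
  x = 1: [0↦3, 1↦1, 2↦2, 3↦3, 4↦1]  zeros at y ∈ ∅
  x = 2: [0↦2, 1↦3, 2↦3, 3↦4, 4↦3]  zeros at y ∈ ∅
  x = 3: [0↦2, 1↦3, 2↦4, 3↦2, 4↦4]  zeros at y ∈ ∅
  x = 4: [0↦1, 1↦4, 2↦3, 3↦0, 4↦2]  zeros at y ∈ {3}
Collecting zeros: affine points = {(0, 4), (4, 3)}.
Total count |C(F_5)_aff| = 2.


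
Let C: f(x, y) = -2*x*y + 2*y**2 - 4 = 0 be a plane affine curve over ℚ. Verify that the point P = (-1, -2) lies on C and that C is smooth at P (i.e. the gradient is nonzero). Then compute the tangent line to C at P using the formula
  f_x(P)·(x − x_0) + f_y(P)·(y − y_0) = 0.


Tangent line at P: 4*x - 6*y - 8 = 0.

Step 1: f(-1, -2) = 0, so P lies on C.
Step 2: partial derivatives
  f_x(x, y) = -2*y, f_y(x, y) = -2*x + 4*y.
  f_x(P) = 4, f_y(P) = -6 (gradient nonzero, so P is smooth).
Step 3: tangent line at P: 4·(x − -1) + -6·(y − -2) = 0.
Expanding: 4*x - 6*y - 8 = 0.


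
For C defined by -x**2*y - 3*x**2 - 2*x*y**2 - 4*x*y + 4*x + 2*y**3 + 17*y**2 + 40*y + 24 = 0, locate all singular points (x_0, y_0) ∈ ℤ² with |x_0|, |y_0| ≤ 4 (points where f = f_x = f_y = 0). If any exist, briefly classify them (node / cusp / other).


Singular points: {(2, -2)}; classification: node.

Compute partial derivatives:
  f_x = -2*x*y - 6*x - 2*y**2 - 4*y + 4.
  f_y = -x**2 - 4*x*y - 4*x + 6*y**2 + 34*y + 40.
Scan x_0 ∈ {−4, ..., 4}. For each x_0, f_y(x_0, y) is a polynomial in y; find its integer roots y ∈ {−4, ..., 4}, then test f_x and f at those candidates.
  x = -4: f_y(-4, y) = 6*y**2 + 50*y + 40; no integer root y with |y| ≤ 4.
  x = -3: f_y(-3, y) = 6*y**2 + 46*y + 43; no integer root y with |y| ≤ 4.
  x = -2: f_y(-2, y) = 6*y**2 + 42*y + 44; no integer root y with |y| ≤ 4.
  x = -1: f_y(-1, y) = 6*y**2 + 38*y + 43; no integer root y with |y| ≤ 4.
  x = 0: f_y(0, y) = 6*y**2 + 34*y + 40; vanishes at y ∈ {-4}. (0, -4): f_x = -12 ≠ 0.
  x = 1: f_y(1, y) = 6*y**2 + 30*y + 35; no integer root y with |y| ≤ 4.
  x = 2: f_y(2, y) = 6*y**2 + 26*y + 28; vanishes at y ∈ {-2}. (2, -2): f_x = 0, f = 0 — SINGULAR.
  x = 3: f_y(3, y) = 6*y**2 + 22*y + 19; no integer root y with |y| ≤ 4.
  x = 4: f_y(4, y) = 6*y**2 + 18*y + 8; no integer root y with |y| ≤ 4.
Only singular point on the grid: (2, -2).
Classify: substitute x = 2 + u, y = -2 + v and expand: f = -u**2*v - u**2 - 2*u*v**2 + 2*v**3 + v**2.
No constant or linear terms (consistent with a singular point). Quadratic part: -u**2 + v**2. Cubic part: -u**2*v - 2*u*v**2 + 2*v**3.
The quadratic part v**2 - u**2 = (v − u)(v + u) splits into two distinct linear factors, so there are two distinct tangent lines y − -2 = ±(x − 2) — this is a node (ordinary double point).
Classification: node.


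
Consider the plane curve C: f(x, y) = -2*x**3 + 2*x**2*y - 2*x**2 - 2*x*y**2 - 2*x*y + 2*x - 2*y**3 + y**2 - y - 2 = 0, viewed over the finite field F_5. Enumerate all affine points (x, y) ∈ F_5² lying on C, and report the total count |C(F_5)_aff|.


Affine F_5-points: {(0, 3), (1, 3), (4, 1)}; count = 3.

For each of the 25 pairs (x, y) ∈ F_5², evaluate f(x, y) mod 5. Record the zeros.
  x = 0: [0↦3, 1↦1, 2↦4, 3↦0, 4↦2]  zeros at y ∈ {3}
  x = 1: [0↦1, 1↦2, 2↦4, 3↦0, 4↦3]  zeros at y ∈ {3}
  x = 2: [0↦3, 1↦1, 2↦1, 3↦1, 4↦4]  zeros at y ∈ ∅
  x = 3: [0↦2, 1↦1, 2↦3, 3↦1, 4↦3]  zeros at y ∈ ∅
  x = 4: [0↦1, 1↦0, 2↦3, 3↦3, 4↦3]  zeros at y ∈ {1}
Collecting zeros: affine points = {(0, 3), (1, 3), (4, 1)}.
Total count |C(F_5)_aff| = 3.


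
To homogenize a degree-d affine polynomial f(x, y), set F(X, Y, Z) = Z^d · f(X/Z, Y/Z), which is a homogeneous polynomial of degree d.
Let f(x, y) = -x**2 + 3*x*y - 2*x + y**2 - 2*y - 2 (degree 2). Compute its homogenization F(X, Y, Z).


F(X, Y, Z) = -X**2 + 3*X*Y - 2*X*Z + Y**2 - 2*Y*Z - 2*Z**2

deg(f) = 2.
Substitute x = X/Z, y = Y/Z into f, then multiply by Z^2.
  monomial -1·x^2·y^0 ↦ -1·X^2·Y^0·Z^0.
  monomial 3·x^1·y^1 ↦ 3·X^1·Y^1·Z^0.
  monomial -2·x^1·y^0 ↦ -2·X^1·Y^0·Z^1.
  monomial 1·x^0·y^2 ↦ 1·X^0·Y^2·Z^0.
  monomial -2·x^0·y^1 ↦ -2·X^0·Y^1·Z^1.
  monomial -2·x^0·y^0 ↦ -2·X^0·Y^0·Z^2.
Collecting: F(X, Y, Z) = -X**2 + 3*X*Y - 2*X*Z + Y**2 - 2*Y*Z - 2*Z**2.


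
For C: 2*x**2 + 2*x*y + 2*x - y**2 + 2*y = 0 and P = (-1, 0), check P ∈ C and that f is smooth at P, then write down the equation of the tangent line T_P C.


Tangent line at P: -2*x - 2 = 0.

Step 1: f(-1, 0) = 0, so P lies on C.
Step 2: partial derivatives
  f_x(x, y) = 4*x + 2*y + 2, f_y(x, y) = 2*x - 2*y + 2.
  f_x(P) = -2, f_y(P) = 0 (gradient nonzero, so P is smooth).
Step 3: tangent line at P: -2·(x − -1) + 0·(y − 0) = 0.
Expanding: -2*x - 2 = 0.


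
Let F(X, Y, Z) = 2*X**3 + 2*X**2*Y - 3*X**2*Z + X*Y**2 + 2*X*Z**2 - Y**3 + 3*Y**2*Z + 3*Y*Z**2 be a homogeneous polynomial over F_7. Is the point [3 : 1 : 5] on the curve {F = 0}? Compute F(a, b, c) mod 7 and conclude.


F(3,1,5) ≡ 4 (mod 7); P is NOT on the curve.

Evaluate F(3, 1, 5) term-by-term (mod 7).
  2*X**3 ↦ 2·27·1·1 = 54
  2*X**2*Y ↦ 2·9·1·1 = 18
  -3*X**2*Z ↦ -3·9·1·5 = -135
  X*Y**2 ↦ 1·3·1·1 = 3
  2*X*Z**2 ↦ 2·3·1·25 = 150
  -Y**3 ↦ -1·1·1·1 = -1
  3*Y**2*Z ↦ 3·1·1·5 = 15
  3*Y*Z**2 ↦ 3·1·1·25 = 75
Sum: F(3, 1, 5) = (54) + (18) + (-135) + (3) + (150) + (-1) + (15) + (75) = 179.
Reducing mod 7: 179 ≡ 4 (mod 7).
Since F(a, b, c) ≡ 4 ≠ 0 (mod 7), P does NOT lie on the curve.


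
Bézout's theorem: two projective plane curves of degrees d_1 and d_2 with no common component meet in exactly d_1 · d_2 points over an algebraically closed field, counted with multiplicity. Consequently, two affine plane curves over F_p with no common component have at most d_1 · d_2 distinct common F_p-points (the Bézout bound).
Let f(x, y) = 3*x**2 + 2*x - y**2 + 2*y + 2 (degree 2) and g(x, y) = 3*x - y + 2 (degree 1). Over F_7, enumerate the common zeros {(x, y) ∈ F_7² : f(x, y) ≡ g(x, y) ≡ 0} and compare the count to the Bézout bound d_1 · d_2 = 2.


Common zeros: {(5, 3), (6, 6)}; count = 2; Bézout bound = 2.

deg(f) = 2, deg(g) = 1, so Bézout bound = 2.
Scan x ∈ F_7. For each x, list the y ∈ F_7 with f(x, y) ≡ 0 and those with g(x, y) ≡ 0 (mod 7); the common zeros in that column are the intersection.
  x = 0: f ≡ 0 at y ∈ ∅; g ≡ 0 at y ∈ {2}; common: ∅.
  x = 1: f ≡ 0 at y ∈ {0, 2}; g ≡ 0 at y ∈ {5}; common: ∅.
  x = 2: f ≡ 0 at y ∈ ∅; g ≡ 0 at y ∈ {1}; common: ∅.
  x = 3: f ≡ 0 at y ∈ {0, 2}; g ≡ 0 at y ∈ {4}; common: ∅.
  x = 4: f ≡ 0 at y ∈ ∅; g ≡ 0 at y ∈ {0}; common: ∅.
  x = 5: f ≡ 0 at y ∈ {3, 6}; g ≡ 0 at y ∈ {3}; common: {3}.
  x = 6: f ≡ 0 at y ∈ {3, 6}; g ≡ 0 at y ∈ {6}; common: {6}.
Collecting: common zeros = {(5, 3), (6, 6)}, so the count is 2.
Comparison with the Bézout bound: 2 ≤ 2 = deg(f)·deg(g), as expected for curves with no common component (the bound is attained).


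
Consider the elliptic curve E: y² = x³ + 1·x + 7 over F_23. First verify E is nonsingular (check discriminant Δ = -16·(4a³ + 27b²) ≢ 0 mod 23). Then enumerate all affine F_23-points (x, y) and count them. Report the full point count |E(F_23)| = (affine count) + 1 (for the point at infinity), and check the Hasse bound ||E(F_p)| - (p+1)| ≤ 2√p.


Affine points = {(1, 3), (1, 20), (4, 11), (4, 12), (7, 9), (7, 14), (9, 3), (9, 20), (13, 3), (13, 20), (15, 4), (15, 19), (16, 5), (16, 18), (19, 10), (19, 13), (20, 0)}; affine count = 17; |E(F_23)| = 18.

Discriminant check: Δ ∝ 4a³ + 27b² = 4·1³ + 27·7² = 4·1 + 27·49 ≡ 16 (mod 23). Nonzero ⇒ E is nonsingular.
For each x ∈ F_23, compute rhs = x³ + 1·x + 7 mod 23, then count y ∈ F_23 with y² ≡ rhs.
  x = 0: rhs = 7, matching y values: none (0 points).
  x = 1: rhs = 9, matching y values: 3, 20 (2 points).
  x = 2: rhs = 17, matching y values: none (0 points).
  x = 3: rhs = 14, matching y values: none (0 points).
  x = 4: rhs = 6, matching y values: 11, 12 (2 points).
  x = 5: rhs = 22, matching y values: none (0 points).
  x = 6: rhs = 22, matching y values: none (0 points).
  x = 7: rhs = 12, matching y values: 9, 14 (2 points).
  x = 8: rhs = 21, matching y values: none (0 points).
  x = 9: rhs = 9, matching y values: 3, 20 (2 points).
  x = 10: rhs = 5, matching y values: none (0 points).
  x = 11: rhs = 15, matching y values: none (0 points).
  x = 12: rhs = 22, matching y values: none (0 points).
  x = 13: rhs = 9, matching y values: 3, 20 (2 points).
  x = 14: rhs = 5, matching y values: none (0 points).
  x = 15: rhs = 16, matching y values: 4, 19 (2 points).
  x = 16: rhs = 2, matching y values: 5, 18 (2 points).
  x = 17: rhs = 15, matching y values: none (0 points).
  x = 18: rhs = 15, matching y values: none (0 points).
  x = 19: rhs = 8, matching y values: 10, 13 (2 points).
  x = 20: rhs = 0, matching y values: 0 (1 points).
  x = 21: rhs = 20, matching y values: none (0 points).
  x = 22: rhs = 5, matching y values: none (0 points).
Total affine count: 17.
Full point count |E(F_23)| = 17 + 1 = 18.
Hasse bound: |18 − (23+1)| = |-6| = 6 ≤ 2√23 ≈ 9.5917 ✓.


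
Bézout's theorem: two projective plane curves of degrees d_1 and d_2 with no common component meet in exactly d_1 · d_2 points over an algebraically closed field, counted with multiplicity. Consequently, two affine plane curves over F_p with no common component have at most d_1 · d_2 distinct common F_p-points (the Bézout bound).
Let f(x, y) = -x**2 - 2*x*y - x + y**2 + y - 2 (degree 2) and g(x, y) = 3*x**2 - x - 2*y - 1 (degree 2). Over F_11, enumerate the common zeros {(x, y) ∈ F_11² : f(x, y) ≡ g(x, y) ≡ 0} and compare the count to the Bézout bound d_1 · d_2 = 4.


Common zeros: ∅; count = 0; Bézout bound = 4.

deg(f) = 2, deg(g) = 2, so Bézout bound = 4.
Scan x ∈ F_11. For each x, list the y ∈ F_11 with f(x, y) ≡ 0 and those with g(x, y) ≡ 0 (mod 11); the common zeros in that column are the intersection.
  x = 0: f ≡ 0 at y ∈ {1, 9}; g ≡ 0 at y ∈ {5}; common: ∅.
  x = 1: f ≡ 0 at y ∈ ∅; g ≡ 0 at y ∈ {6}; common: ∅.
  x = 2: f ≡ 0 at y ∈ ∅; g ≡ 0 at y ∈ {10}; common: ∅.
  x = 3: f ≡ 0 at y ∈ {7, 9}; g ≡ 0 at y ∈ {6}; common: ∅.
  x = 4: f ≡ 0 at y ∈ {0, 7}; g ≡ 0 at y ∈ {5}; common: ∅.
  x = 5: f ≡ 0 at y ∈ {10}; g ≡ 0 at y ∈ {7}; common: ∅.
  x = 6: f ≡ 0 at y ∈ {0}; g ≡ 0 at y ∈ {1}; common: ∅.
  x = 7: f ≡ 0 at y ∈ {3, 10}; g ≡ 0 at y ∈ {9}; common: ∅.
  x = 8: f ≡ 0 at y ∈ {1, 3}; g ≡ 0 at y ∈ {9}; common: ∅.
  x = 9: f ≡ 0 at y ∈ ∅; g ≡ 0 at y ∈ {1}; common: ∅.
  x = 10: f ≡ 0 at y ∈ ∅; g ≡ 0 at y ∈ {7}; common: ∅.
Collecting: common zeros = ∅, so the count is 0.
Comparison with the Bézout bound: 0 ≤ 4 = deg(f)·deg(g), as expected for curves with no common component (the affine F_11-count falls short of the bound because intersections may lie at infinity, over extension fields, or carry multiplicity).


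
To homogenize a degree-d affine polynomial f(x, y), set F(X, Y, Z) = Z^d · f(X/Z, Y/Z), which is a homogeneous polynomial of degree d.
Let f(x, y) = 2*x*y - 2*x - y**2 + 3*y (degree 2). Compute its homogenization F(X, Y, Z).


F(X, Y, Z) = 2*X*Y - 2*X*Z - Y**2 + 3*Y*Z

deg(f) = 2.
Substitute x = X/Z, y = Y/Z into f, then multiply by Z^2.
  monomial 2·x^1·y^1 ↦ 2·X^1·Y^1·Z^0.
  monomial -2·x^1·y^0 ↦ -2·X^1·Y^0·Z^1.
  monomial -1·x^0·y^2 ↦ -1·X^0·Y^2·Z^0.
  monomial 3·x^0·y^1 ↦ 3·X^0·Y^1·Z^1.
Collecting: F(X, Y, Z) = 2*X*Y - 2*X*Z - Y**2 + 3*Y*Z.


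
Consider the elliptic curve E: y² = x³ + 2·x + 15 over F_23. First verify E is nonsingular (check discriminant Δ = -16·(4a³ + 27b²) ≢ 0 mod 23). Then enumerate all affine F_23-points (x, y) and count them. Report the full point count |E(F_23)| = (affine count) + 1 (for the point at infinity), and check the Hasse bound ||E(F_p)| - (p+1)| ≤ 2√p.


Affine points = {(1, 8), (1, 15), (2, 2), (2, 21), (3, 5), (3, 18), (4, 8), (4, 15), (5, 9), (5, 14), (6, 6), (6, 17), (7, 2), (7, 21), (9, 7), (9, 16), (10, 0), (14, 2), (14, 21), (15, 4), (15, 19), (16, 7), (16, 16), (18, 8), (18, 15), (19, 9), (19, 14), (21, 7), (21, 16), (22, 9), (22, 14)}; affine count = 31; |E(F_23)| = 32.

Discriminant check: Δ ∝ 4a³ + 27b² = 4·2³ + 27·15² = 4·8 + 27·225 ≡ 12 (mod 23). Nonzero ⇒ E is nonsingular.
For each x ∈ F_23, compute rhs = x³ + 2·x + 15 mod 23, then count y ∈ F_23 with y² ≡ rhs.
  x = 0: rhs = 15, matching y values: none (0 points).
  x = 1: rhs = 18, matching y values: 8, 15 (2 points).
  x = 2: rhs = 4, matching y values: 2, 21 (2 points).
  x = 3: rhs = 2, matching y values: 5, 18 (2 points).
  x = 4: rhs = 18, matching y values: 8, 15 (2 points).
  x = 5: rhs = 12, matching y values: 9, 14 (2 points).
  x = 6: rhs = 13, matching y values: 6, 17 (2 points).
  x = 7: rhs = 4, matching y values: 2, 21 (2 points).
  x = 8: rhs = 14, matching y values: none (0 points).
  x = 9: rhs = 3, matching y values: 7, 16 (2 points).
  x = 10: rhs = 0, matching y values: 0 (1 points).
  x = 11: rhs = 11, matching y values: none (0 points).
  x = 12: rhs = 19, matching y values: none (0 points).
  x = 13: rhs = 7, matching y values: none (0 points).
  x = 14: rhs = 4, matching y values: 2, 21 (2 points).
  x = 15: rhs = 16, matching y values: 4, 19 (2 points).
  x = 16: rhs = 3, matching y values: 7, 16 (2 points).
  x = 17: rhs = 17, matching y values: none (0 points).
  x = 18: rhs = 18, matching y values: 8, 15 (2 points).
  x = 19: rhs = 12, matching y values: 9, 14 (2 points).
  x = 20: rhs = 5, matching y values: none (0 points).
  x = 21: rhs = 3, matching y values: 7, 16 (2 points).
  x = 22: rhs = 12, matching y values: 9, 14 (2 points).
Total affine count: 31.
Full point count |E(F_23)| = 31 + 1 = 32.
Hasse bound: |32 − (23+1)| = |8| = 8 ≤ 2√23 ≈ 9.5917 ✓.


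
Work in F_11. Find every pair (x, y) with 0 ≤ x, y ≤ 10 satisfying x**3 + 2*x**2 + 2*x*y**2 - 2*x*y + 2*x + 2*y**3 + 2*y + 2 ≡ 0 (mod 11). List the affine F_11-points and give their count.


Affine F_11-points: {(0, 2), (1, 1), (2, 0), (4, 1), (5, 0), (8, 3), (9, 8), (10, 6)}; count = 8.

For each of the 121 pairs (x, y) ∈ F_11², evaluate f(x, y) mod 11. Record the zeros.
  x = 0: [0↦2, 1↦6, 2↦0, 3↦7, 4↦6, 5↦9, 6↦6, 7↦9, 8↦8, 9↦4, 10↦9]  zeros at y ∈ {2}
  x = 1: [0↦7, 1↦0, 2↦9, 3↦2, 4↦2, 5↦10, 6↦5, 7↦10, 8↦4, 9↦10, 10↦7]  zeros at y ∈ {1}
  x = 2: [0↦0, 1↦4, 2↦6, 3↦7, 4↦8, 5↦10, 6↦3, 7↦10, 8↦10, 9↦4, 10↦4]  zeros at y ∈ {0}
  x = 3: [0↦9, 1↦2, 2↦8, 3↦6, 4↦8, 5↦4, 6↦6, 7↦4, 8↦10, 9↦3, 10↦6]  zeros at y ∈ ∅
  x = 4: [0↦7, 1↦0, 2↦10, 3↦5, 4↦8, 5↦9, 6↦9, 7↦9, 8↦10, 9↦2, 10↦8]  zeros at y ∈ {1}
  x = 5: [0↦0, 1↦4, 2↦7, 3↦10, 4↦3, 5↦9, 6↦7, 7↦9, 8↦5, 9↦7, 10↦5]  zeros at y ∈ {0}
  x = 6: [0↦5, 1↦9, 2↦5, 3↦5, 4↦10, 5↦10, 6↦6, 7↦10, 8↦1, 9↦2, 10↦3]  zeros at y ∈ ∅
  x = 7: [0↦6, 1↦10, 2↦10, 3↦7, 4↦2, 5↦7, 6↦1, 7↦7, 8↦4, 9↦4, 10↦8]  zeros at y ∈ ∅
  x = 8: [0↦9, 1↦2, 2↦6, 3↦0, 4↦7, 5↦6, 6↦9, 7↦6, 8↦9, 9↦8, 10↦4]  zeros at y ∈ {3}
  x = 9: [0↦9, 1↦2, 2↦10, 3↦1, 4↦9, 5↦2, 6↦3, 7↦2, 8↦0, 9↦9, 10↦8]  zeros at y ∈ {8}
  x = 10: [0↦1, 1↦5, 2↦6, 3↦5, 4↦3, 5↦1, 6↦0, 7↦1, 8↦5, 9↦2, 10↦4]  zeros at y ∈ {6}
Collecting zeros: affine points = {(0, 2), (1, 1), (2, 0), (4, 1), (5, 0), (8, 3), (9, 8), (10, 6)}.
Total count |C(F_11)_aff| = 8.


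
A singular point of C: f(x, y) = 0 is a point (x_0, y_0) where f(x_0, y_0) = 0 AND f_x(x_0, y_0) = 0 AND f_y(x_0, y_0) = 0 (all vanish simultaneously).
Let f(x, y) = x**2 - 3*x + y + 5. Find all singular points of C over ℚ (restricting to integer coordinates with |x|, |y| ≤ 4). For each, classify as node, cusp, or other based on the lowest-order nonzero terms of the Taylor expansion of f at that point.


No singular points in the scanned grid; C is smooth there.

Compute partial derivatives:
  f_x = 2*x - 3.
  f_y = 1.
f_y = 1 is a nonzero constant, so f_y never vanishes: no point (x, y) can satisfy f = f_x = f_y = 0. In particular no (x, y) ∈ {−4, ..., 4}² is singular; the curve is smooth.


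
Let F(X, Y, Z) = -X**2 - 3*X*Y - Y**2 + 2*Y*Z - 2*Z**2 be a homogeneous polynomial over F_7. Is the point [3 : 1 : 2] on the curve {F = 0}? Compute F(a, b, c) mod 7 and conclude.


F(3,1,2) ≡ 5 (mod 7); P is NOT on the curve.

Evaluate F(3, 1, 2) term-by-term (mod 7).
  -X**2 ↦ -1·9·1·1 = -9
  -3*X*Y ↦ -3·3·1·1 = -9
  -Y**2 ↦ -1·1·1·1 = -1
  2*Y*Z ↦ 2·1·1·2 = 4
  -2*Z**2 ↦ -2·1·1·4 = -8
Sum: F(3, 1, 2) = (-9) + (-9) + (-1) + (4) + (-8) = -23.
Reducing mod 7: -23 ≡ 5 (mod 7).
Since F(a, b, c) ≡ 5 ≠ 0 (mod 7), P does NOT lie on the curve.


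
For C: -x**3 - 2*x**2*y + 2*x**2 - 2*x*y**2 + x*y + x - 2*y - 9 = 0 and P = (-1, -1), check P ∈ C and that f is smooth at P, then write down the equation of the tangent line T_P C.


Tangent line at P: -13*x - 9*y - 22 = 0.

Step 1: f(-1, -1) = 0, so P lies on C.
Step 2: partial derivatives
  f_x(x, y) = -3*x**2 - 4*x*y + 4*x - 2*y**2 + y + 1, f_y(x, y) = -2*x**2 - 4*x*y + x - 2.
  f_x(P) = -13, f_y(P) = -9 (gradient nonzero, so P is smooth).
Step 3: tangent line at P: -13·(x − -1) + -9·(y − -1) = 0.
Expanding: -13*x - 9*y - 22 = 0.


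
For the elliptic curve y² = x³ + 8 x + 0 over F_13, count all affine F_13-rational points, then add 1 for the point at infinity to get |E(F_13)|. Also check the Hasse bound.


Affine points = {(0, 0), (1, 3), (1, 10), (3, 5), (3, 8), (5, 3), (5, 10), (6, 2), (6, 11), (7, 3), (7, 10), (8, 2), (8, 11), (10, 1), (10, 12), (12, 2), (12, 11)}; affine count = 17; |E(F_13)| = 18.

Discriminant check: Δ ∝ 4a³ + 27b² = 4·8³ + 27·0² = 4·512 + 27·0 ≡ 7 (mod 13). Nonzero ⇒ E is nonsingular.
For each x ∈ F_13, compute rhs = x³ + 8·x + 0 mod 13, then count y ∈ F_13 with y² ≡ rhs.
  x = 0: rhs = 0, matching y values: 0 (1 points).
  x = 1: rhs = 9, matching y values: 3, 10 (2 points).
  x = 2: rhs = 11, matching y values: none (0 points).
  x = 3: rhs = 12, matching y values: 5, 8 (2 points).
  x = 4: rhs = 5, matching y values: none (0 points).
  x = 5: rhs = 9, matching y values: 3, 10 (2 points).
  x = 6: rhs = 4, matching y values: 2, 11 (2 points).
  x = 7: rhs = 9, matching y values: 3, 10 (2 points).
  x = 8: rhs = 4, matching y values: 2, 11 (2 points).
  x = 9: rhs = 8, matching y values: none (0 points).
  x = 10: rhs = 1, matching y values: 1, 12 (2 points).
  x = 11: rhs = 2, matching y values: none (0 points).
  x = 12: rhs = 4, matching y values: 2, 11 (2 points).
Total affine count: 17.
Full point count |E(F_13)| = 17 + 1 = 18.
Hasse bound: |18 − (13+1)| = |4| = 4 ≤ 2√13 ≈ 7.2111 ✓.


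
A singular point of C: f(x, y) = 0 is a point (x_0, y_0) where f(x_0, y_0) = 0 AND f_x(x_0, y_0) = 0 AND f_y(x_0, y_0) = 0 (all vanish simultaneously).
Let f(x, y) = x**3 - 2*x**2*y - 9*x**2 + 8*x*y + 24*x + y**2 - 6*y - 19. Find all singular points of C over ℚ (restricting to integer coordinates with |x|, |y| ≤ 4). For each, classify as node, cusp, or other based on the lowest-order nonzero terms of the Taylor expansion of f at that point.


Singular points: {(2, -1)}; classification: node.

Compute partial derivatives:
  f_x = 3*x**2 - 4*x*y - 18*x + 8*y + 24.
  f_y = -2*x**2 + 8*x + 2*y - 6.
Scan x_0 ∈ {−4, ..., 4}. For each x_0, f_y(x_0, y) is a polynomial in y; find its integer roots y ∈ {−4, ..., 4}, then test f_x and f at those candidates.
  x = -4: f_y(-4, y) = 2*y - 70; no integer root y with |y| ≤ 4.
  x = -3: f_y(-3, y) = 2*y - 48; no integer root y with |y| ≤ 4.
  x = -2: f_y(-2, y) = 2*y - 30; no integer root y with |y| ≤ 4.
  x = -1: f_y(-1, y) = 2*y - 16; no integer root y with |y| ≤ 4.
  x = 0: f_y(0, y) = 2*y - 6; vanishes at y ∈ {3}. (0, 3): f_x = 48 ≠ 0.
  x = 1: f_y(1, y) = 2*y; vanishes at y ∈ {0}. (1, 0): f_x = 9 ≠ 0.
  x = 2: f_y(2, y) = 2*y + 2; vanishes at y ∈ {-1}. (2, -1): f_x = 0, f = 0 — SINGULAR.
  x = 3: f_y(3, y) = 2*y; vanishes at y ∈ {0}. (3, 0): f_x = -3 ≠ 0.
  x = 4: f_y(4, y) = 2*y - 6; vanishes at y ∈ {3}. (4, 3): f_x = -24 ≠ 0.
Only singular point on the grid: (2, -1).
Classify: substitute x = 2 + u, y = -1 + v and expand: f = u**3 - 2*u**2*v - u**2 + v**2.
No constant or linear terms (consistent with a singular point). Quadratic part: -u**2 + v**2. Cubic part: u**3 - 2*u**2*v.
The quadratic part v**2 - u**2 = (v − u)(v + u) splits into two distinct linear factors, so there are two distinct tangent lines y − -1 = ±(x − 2) — this is a node (ordinary double point).
Classification: node.


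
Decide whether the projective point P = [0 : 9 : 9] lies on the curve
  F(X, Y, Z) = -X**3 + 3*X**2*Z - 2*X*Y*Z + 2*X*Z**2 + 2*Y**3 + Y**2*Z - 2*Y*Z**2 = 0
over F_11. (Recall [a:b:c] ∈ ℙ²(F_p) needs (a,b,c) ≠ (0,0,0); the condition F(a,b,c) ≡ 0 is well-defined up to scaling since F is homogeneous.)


F(0,9,9) ≡ 3 (mod 11); P is NOT on the curve.

Evaluate F(0, 9, 9) term-by-term (mod 11).
  -X**3 ↦ -1·0·1·1 = 0
  3*X**2*Z ↦ 3·0·1·9 = 0
  -2*X*Y*Z ↦ -2·0·9·9 = 0
  2*X*Z**2 ↦ 2·0·1·81 = 0
  2*Y**3 ↦ 2·1·729·1 = 1458
  Y**2*Z ↦ 1·1·81·9 = 729
  -2*Y*Z**2 ↦ -2·1·9·81 = -1458
Sum: F(0, 9, 9) = (0) + (0) + (0) + (0) + (1458) + (729) + (-1458) = 729.
Reducing mod 11: 729 ≡ 3 (mod 11).
Since F(a, b, c) ≡ 3 ≠ 0 (mod 11), P does NOT lie on the curve.


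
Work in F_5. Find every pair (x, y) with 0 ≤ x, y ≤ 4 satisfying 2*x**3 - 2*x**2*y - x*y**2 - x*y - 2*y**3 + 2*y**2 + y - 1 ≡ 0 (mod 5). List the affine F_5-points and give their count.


Affine F_5-points: {(0, 1), (1, 2), (1, 3), (2, 0), (3, 1), (3, 3), (4, 3)}; count = 7.

For each of the 25 pairs (x, y) ∈ F_5², evaluate f(x, y) mod 5. Record the zeros.
  x = 0: [0↦4, 1↦0, 2↦3, 3↦1, 4↦2]  zeros at y ∈ {1}
  x = 1: [0↦1, 1↦3, 2↦0, 3↦0, 4↦1]  zeros at y ∈ {2, 3}
  x = 2: [0↦0, 1↦4, 2↦1, 3↦4, 4↦1]  zeros at y ∈ {0}
  x = 3: [0↦3, 1↦0, 2↦3, 3↦0, 4↦4]  zeros at y ∈ {1, 3}
  x = 4: [0↦2, 1↦3, 2↦3, 3↦0, 4↦2]  zeros at y ∈ {3}
Collecting zeros: affine points = {(0, 1), (1, 2), (1, 3), (2, 0), (3, 1), (3, 3), (4, 3)}.
Total count |C(F_5)_aff| = 7.


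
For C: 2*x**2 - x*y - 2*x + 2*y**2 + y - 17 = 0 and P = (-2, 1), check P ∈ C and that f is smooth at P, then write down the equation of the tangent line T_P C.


Tangent line at P: -11*x + 7*y - 29 = 0.

Step 1: f(-2, 1) = 0, so P lies on C.
Step 2: partial derivatives
  f_x(x, y) = 4*x - y - 2, f_y(x, y) = -x + 4*y + 1.
  f_x(P) = -11, f_y(P) = 7 (gradient nonzero, so P is smooth).
Step 3: tangent line at P: -11·(x − -2) + 7·(y − 1) = 0.
Expanding: -11*x + 7*y - 29 = 0.


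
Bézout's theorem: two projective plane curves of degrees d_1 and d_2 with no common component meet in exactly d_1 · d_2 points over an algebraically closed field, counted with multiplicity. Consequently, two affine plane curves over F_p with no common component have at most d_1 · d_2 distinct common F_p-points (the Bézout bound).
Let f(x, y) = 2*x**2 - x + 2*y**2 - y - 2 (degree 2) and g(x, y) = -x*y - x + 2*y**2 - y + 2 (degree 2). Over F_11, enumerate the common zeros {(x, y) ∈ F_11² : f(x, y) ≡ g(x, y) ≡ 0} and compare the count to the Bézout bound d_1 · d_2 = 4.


Common zeros: {(10, 9)}; count = 1; Bézout bound = 4.

deg(f) = 2, deg(g) = 2, so Bézout bound = 4.
Scan x ∈ F_11. For each x, list the y ∈ F_11 with f(x, y) ≡ 0 and those with g(x, y) ≡ 0 (mod 11); the common zeros in that column are the intersection.
  x = 0: f ≡ 0 at y ∈ ∅; g ≡ 0 at y ∈ ∅; common: ∅.
  x = 1: f ≡ 0 at y ∈ {1, 5}; g ≡ 0 at y ∈ ∅; common: ∅.
  x = 2: f ≡ 0 at y ∈ ∅; g ≡ 0 at y ∈ {0, 7}; common: ∅.
  x = 3: f ≡ 0 at y ∈ ∅; g ≡ 0 at y ∈ ∅; common: ∅.
  x = 4: f ≡ 0 at y ∈ ∅; g ≡ 0 at y ∈ ∅; common: ∅.
  x = 5: f ≡ 0 at y ∈ {1, 5}; g ≡ 0 at y ∈ {6, 8}; common: ∅.
  x = 6: f ≡ 0 at y ∈ ∅; g ≡ 0 at y ∈ {4, 5}; common: ∅.
  x = 7: f ≡ 0 at y ∈ {8, 9}; g ≡ 0 at y ∈ {1, 3}; common: ∅.
  x = 8: f ≡ 0 at y ∈ {7, 10}; g ≡ 0 at y ∈ ∅; common: ∅.
  x = 9: f ≡ 0 at y ∈ {7, 10}; g ≡ 0 at y ∈ ∅; common: ∅.
  x = 10: f ≡ 0 at y ∈ {8, 9}; g ≡ 0 at y ∈ {2, 9}; common: {9}.
Collecting: common zeros = {(10, 9)}, so the count is 1.
Comparison with the Bézout bound: 1 ≤ 4 = deg(f)·deg(g), as expected for curves with no common component (the affine F_11-count falls short of the bound because intersections may lie at infinity, over extension fields, or carry multiplicity).


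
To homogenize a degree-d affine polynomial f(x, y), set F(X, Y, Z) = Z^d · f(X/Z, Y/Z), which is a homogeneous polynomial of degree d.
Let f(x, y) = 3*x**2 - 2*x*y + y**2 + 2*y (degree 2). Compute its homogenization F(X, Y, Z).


F(X, Y, Z) = 3*X**2 - 2*X*Y + Y**2 + 2*Y*Z

deg(f) = 2.
Substitute x = X/Z, y = Y/Z into f, then multiply by Z^2.
  monomial 3·x^2·y^0 ↦ 3·X^2·Y^0·Z^0.
  monomial -2·x^1·y^1 ↦ -2·X^1·Y^1·Z^0.
  monomial 1·x^0·y^2 ↦ 1·X^0·Y^2·Z^0.
  monomial 2·x^0·y^1 ↦ 2·X^0·Y^1·Z^1.
Collecting: F(X, Y, Z) = 3*X**2 - 2*X*Y + Y**2 + 2*Y*Z.


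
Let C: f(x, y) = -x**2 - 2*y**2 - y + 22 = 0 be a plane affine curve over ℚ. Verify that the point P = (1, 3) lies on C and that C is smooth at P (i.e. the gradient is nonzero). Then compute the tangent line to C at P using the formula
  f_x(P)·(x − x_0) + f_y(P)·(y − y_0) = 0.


Tangent line at P: -2*x - 13*y + 41 = 0.

Step 1: f(1, 3) = 0, so P lies on C.
Step 2: partial derivatives
  f_x(x, y) = -2*x, f_y(x, y) = -4*y - 1.
  f_x(P) = -2, f_y(P) = -13 (gradient nonzero, so P is smooth).
Step 3: tangent line at P: -2·(x − 1) + -13·(y − 3) = 0.
Expanding: -2*x - 13*y + 41 = 0.


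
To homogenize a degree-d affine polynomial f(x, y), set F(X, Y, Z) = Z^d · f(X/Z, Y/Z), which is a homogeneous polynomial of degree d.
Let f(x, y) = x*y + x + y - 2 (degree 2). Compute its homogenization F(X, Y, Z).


F(X, Y, Z) = X*Y + X*Z + Y*Z - 2*Z**2

deg(f) = 2.
Substitute x = X/Z, y = Y/Z into f, then multiply by Z^2.
  monomial 1·x^1·y^1 ↦ 1·X^1·Y^1·Z^0.
  monomial 1·x^1·y^0 ↦ 1·X^1·Y^0·Z^1.
  monomial 1·x^0·y^1 ↦ 1·X^0·Y^1·Z^1.
  monomial -2·x^0·y^0 ↦ -2·X^0·Y^0·Z^2.
Collecting: F(X, Y, Z) = X*Y + X*Z + Y*Z - 2*Z**2.


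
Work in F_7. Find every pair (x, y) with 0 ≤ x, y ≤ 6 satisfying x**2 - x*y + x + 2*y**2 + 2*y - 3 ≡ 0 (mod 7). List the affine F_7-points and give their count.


Affine F_7-points: {(0, 3), (1, 4), (1, 6), (2, 3), (2, 4), (4, 2), (4, 6)}; count = 7.

For each of the 49 pairs (x, y) ∈ F_7², evaluate f(x, y) mod 7. Record the zeros.
  x = 0: [0↦4, 1↦1, 2↦2, 3↦0, 4↦2, 5↦1, 6↦4]  zeros at y ∈ {3}
  x = 1: [0↦6, 1↦2, 2↦2, 3↦6, 4↦0, 5↦5, 6↦0]  zeros at y ∈ {4, 6}
  x = 2: [0↦3, 1↦5, 2↦4, 3↦0, 4↦0, 5↦4, 6↦5]  zeros at y ∈ {3, 4}
  x = 3: [0↦2, 1↦3, 2↦1, 3↦3, 4↦2, 5↦5, 6↦5]  zeros at y ∈ ∅
  x = 4: [0↦3, 1↦3, 2↦0, 3↦1, 4↦6, 5↦1, 6↦0]  zeros at y ∈ {2, 6}
  x = 5: [0↦6, 1↦5, 2↦1, 3↦1, 4↦5, 5↦6, 6↦4]  zeros at y ∈ ∅
  x = 6: [0↦4, 1↦2, 2↦4, 3↦3, 4↦6, 5↦6, 6↦3]  zeros at y ∈ ∅
Collecting zeros: affine points = {(0, 3), (1, 4), (1, 6), (2, 3), (2, 4), (4, 2), (4, 6)}.
Total count |C(F_7)_aff| = 7.


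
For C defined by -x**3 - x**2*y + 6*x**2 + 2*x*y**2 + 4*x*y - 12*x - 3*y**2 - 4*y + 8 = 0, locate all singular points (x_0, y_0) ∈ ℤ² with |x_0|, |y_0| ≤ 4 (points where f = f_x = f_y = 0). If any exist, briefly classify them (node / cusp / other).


Singular points: {(2, 0)}; classification: cusp.

Compute partial derivatives:
  f_x = -3*x**2 - 2*x*y + 12*x + 2*y**2 + 4*y - 12.
  f_y = -x**2 + 4*x*y + 4*x - 6*y - 4.
Scan x_0 ∈ {−4, ..., 4}. For each x_0, f_y(x_0, y) is a polynomial in y; find its integer roots y ∈ {−4, ..., 4}, then test f_x and f at those candidates.
  x = -4: f_y(-4, y) = -22*y - 36; no integer root y with |y| ≤ 4.
  x = -3: f_y(-3, y) = -18*y - 25; no integer root y with |y| ≤ 4.
  x = -2: f_y(-2, y) = -14*y - 16; no integer root y with |y| ≤ 4.
  x = -1: f_y(-1, y) = -10*y - 9; no integer root y with |y| ≤ 4.
  x = 0: f_y(0, y) = -6*y - 4; no integer root y with |y| ≤ 4.
  x = 1: f_y(1, y) = -2*y - 1; no integer root y with |y| ≤ 4.
  x = 2: f_y(2, y) = 2*y; vanishes at y ∈ {0}. (2, 0): f_x = 0, f = 0 — SINGULAR.
  x = 3: f_y(3, y) = 6*y - 1; no integer root y with |y| ≤ 4.
  x = 4: f_y(4, y) = 10*y - 4; no integer root y with |y| ≤ 4.
Only singular point on the grid: (2, 0).
Classify: substitute x = 2 + u, y = 0 + v and expand: f = -u**3 - u**2*v + 2*u*v**2 + v**2.
No constant or linear terms (consistent with a singular point). Quadratic part: v**2. Cubic part: -u**3 - u**2*v + 2*u*v**2.
The quadratic part v**2 is a perfect square, so there is a single (double) tangent line v = 0, i.e. y = 0. Restricting the cubic part to that line (v = 0) leaves -u**3 ≠ 0, so f is not divisible by v and the branch is v² ≈ u**3 to lowest order — this is a cusp.
Classification: cusp.


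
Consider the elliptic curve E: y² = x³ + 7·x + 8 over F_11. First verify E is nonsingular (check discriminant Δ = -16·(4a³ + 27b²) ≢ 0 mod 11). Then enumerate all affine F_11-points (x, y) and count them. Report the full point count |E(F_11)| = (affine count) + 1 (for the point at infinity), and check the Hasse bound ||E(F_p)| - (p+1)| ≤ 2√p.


Affine points = {(1, 4), (1, 7), (3, 1), (3, 10), (4, 1), (4, 10), (5, 5), (5, 6), (7, 2), (7, 9), (8, 2), (8, 9), (10, 0)}; affine count = 13; |E(F_11)| = 14.

Discriminant check: Δ ∝ 4a³ + 27b² = 4·7³ + 27·8² = 4·343 + 27·64 ≡ 9 (mod 11). Nonzero ⇒ E is nonsingular.
For each x ∈ F_11, compute rhs = x³ + 7·x + 8 mod 11, then count y ∈ F_11 with y² ≡ rhs.
  x = 0: rhs = 8, matching y values: none (0 points).
  x = 1: rhs = 5, matching y values: 4, 7 (2 points).
  x = 2: rhs = 8, matching y values: none (0 points).
  x = 3: rhs = 1, matching y values: 1, 10 (2 points).
  x = 4: rhs = 1, matching y values: 1, 10 (2 points).
  x = 5: rhs = 3, matching y values: 5, 6 (2 points).
  x = 6: rhs = 2, matching y values: none (0 points).
  x = 7: rhs = 4, matching y values: 2, 9 (2 points).
  x = 8: rhs = 4, matching y values: 2, 9 (2 points).
  x = 9: rhs = 8, matching y values: none (0 points).
  x = 10: rhs = 0, matching y values: 0 (1 points).
Total affine count: 13.
Full point count |E(F_11)| = 13 + 1 = 14.
Hasse bound: |14 − (11+1)| = |2| = 2 ≤ 2√11 ≈ 6.6332 ✓.


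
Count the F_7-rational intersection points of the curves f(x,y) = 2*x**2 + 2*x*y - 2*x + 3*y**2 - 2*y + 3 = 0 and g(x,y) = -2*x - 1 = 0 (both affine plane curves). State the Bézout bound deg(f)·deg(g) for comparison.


Common zeros: {(3, 2), (3, 6)}; count = 2; Bézout bound = 2.

deg(f) = 2, deg(g) = 1, so Bézout bound = 2.
Scan x ∈ F_7. For each x, list the y ∈ F_7 with f(x, y) ≡ 0 and those with g(x, y) ≡ 0 (mod 7); the common zeros in that column are the intersection.
  x = 0: f ≡ 0 at y ∈ ∅; g ≡ 0 at y ∈ ∅; common: ∅.
  x = 1: f ≡ 0 at y ∈ ∅; g ≡ 0 at y ∈ ∅; common: ∅.
  x = 2: f ≡ 0 at y ∈ {0, 4}; g ≡ 0 at y ∈ ∅; common: ∅.
  x = 3: f ≡ 0 at y ∈ {2, 6}; g ≡ 0 at y ∈ {0, 1, 2, 3, 4, 5, 6}; common: {2, 6}.
  x = 4: f ≡ 0 at y ∈ ∅; g ≡ 0 at y ∈ ∅; common: ∅.
  x = 5: f ≡ 0 at y ∈ ∅; g ≡ 0 at y ∈ ∅; common: ∅.
  x = 6: f ≡ 0 at y ∈ {0, 6}; g ≡ 0 at y ∈ ∅; common: ∅.
Collecting: common zeros = {(3, 2), (3, 6)}, so the count is 2.
Comparison with the Bézout bound: 2 ≤ 2 = deg(f)·deg(g), as expected for curves with no common component (the bound is attained).


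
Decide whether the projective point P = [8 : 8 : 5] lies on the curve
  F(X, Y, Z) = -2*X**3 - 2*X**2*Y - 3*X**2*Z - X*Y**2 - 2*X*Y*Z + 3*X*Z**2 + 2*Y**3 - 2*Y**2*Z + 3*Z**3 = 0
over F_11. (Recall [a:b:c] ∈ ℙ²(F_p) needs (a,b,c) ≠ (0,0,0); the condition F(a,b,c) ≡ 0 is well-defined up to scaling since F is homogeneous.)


F(8,8,5) ≡ 4 (mod 11); P is NOT on the curve.

Evaluate F(8, 8, 5) term-by-term (mod 11).
  -2*X**3 ↦ -2·512·1·1 = -1024
  -2*X**2*Y ↦ -2·64·8·1 = -1024
  -3*X**2*Z ↦ -3·64·1·5 = -960
  -X*Y**2 ↦ -1·8·64·1 = -512
  -2*X*Y*Z ↦ -2·8·8·5 = -640
  3*X*Z**2 ↦ 3·8·1·25 = 600
  2*Y**3 ↦ 2·1·512·1 = 1024
  -2*Y**2*Z ↦ -2·1·64·5 = -640
  3*Z**3 ↦ 3·1·1·125 = 375
Sum: F(8, 8, 5) = (-1024) + (-1024) + (-960) + (-512) + (-640) + (600) + (1024) + (-640) + (375) = -2801.
Reducing mod 11: -2801 ≡ 4 (mod 11).
Since F(a, b, c) ≡ 4 ≠ 0 (mod 11), P does NOT lie on the curve.
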